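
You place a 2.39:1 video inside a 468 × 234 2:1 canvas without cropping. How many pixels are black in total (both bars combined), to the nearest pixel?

17870 pixels

Since 2.390 > 2.000, the video is width-limited.
Content height = 468 / 2.390 ≈ 195.8159 px.
234 − 195.8159 = 38.1841 px of bars.
Bar area = 38.1841 × 468 ≈ 17870 px.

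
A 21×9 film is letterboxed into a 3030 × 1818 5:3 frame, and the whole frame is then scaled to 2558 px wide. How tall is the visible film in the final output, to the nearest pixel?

In the 3030×1818 frame the film fills the width: height = 3030 × 9/21 ≈ 1298.57 px.
Resizing to 2558 px wide multiplies everything by 0.8442: 1298.57 → 1096.29 px.

1096 px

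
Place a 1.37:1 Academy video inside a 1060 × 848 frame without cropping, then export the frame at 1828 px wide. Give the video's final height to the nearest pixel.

1334 px

At 1060×848 the video is width-limited, so height = 1060 / 1.370 ≈ 773.72 px.
Scaling 1060 → 1828 is ×1.7245, so the height becomes 773.72 × 1.7245 ≈ 1334.31 px.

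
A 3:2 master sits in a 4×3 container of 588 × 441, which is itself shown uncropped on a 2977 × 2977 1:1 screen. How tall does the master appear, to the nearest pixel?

Inside the 588×441 canvas the master is width-limited at 588.00 × 392.00.
4×3 in 2977×2977: fills the width, so the intermediate becomes 2977.00 × 2232.75 — a scale of ×5.0629.
Applying the same ×5.0629: 392.00 → 1984.67.

1985 px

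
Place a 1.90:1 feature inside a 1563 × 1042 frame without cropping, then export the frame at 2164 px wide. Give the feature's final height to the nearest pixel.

1139 px

In the 1563×1042 frame the feature fills the width: height = 1563 / 1.900 ≈ 822.63 px.
Scaling 1563 → 2164 is ×1.3845, so the height becomes 822.63 × 1.3845 ≈ 1138.95 px.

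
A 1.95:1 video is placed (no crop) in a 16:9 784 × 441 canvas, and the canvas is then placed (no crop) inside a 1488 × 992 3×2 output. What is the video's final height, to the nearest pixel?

763 px

First fit — 1.95:1 into 784×441 spans the width: 784.00 × 402.05.
The 16:9 canvas is width-limited in 1488×992, giving 1488.00 × 837.00; scale factor 1.8980.
Applying the same ×1.8980: 402.05 → 763.08.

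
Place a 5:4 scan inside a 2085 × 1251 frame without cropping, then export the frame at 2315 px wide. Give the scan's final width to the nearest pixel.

1736 px

In the 2085×1251 frame the scan fills the height: width = 1251 × 5/4 ≈ 1563.75 px.
Resizing to 2315 px wide multiplies everything by 1.1103: 1563.75 → 1736.25 px.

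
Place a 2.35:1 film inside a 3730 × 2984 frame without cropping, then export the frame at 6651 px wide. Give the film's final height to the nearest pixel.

2830 px

At 3730×2984 the film is width-limited, so height = 3730 / 2.350 ≈ 1587.23 px.
Scaling 3730 → 6651 is ×1.7831, so the height becomes 1587.23 × 1.7831 ≈ 2830.21 px.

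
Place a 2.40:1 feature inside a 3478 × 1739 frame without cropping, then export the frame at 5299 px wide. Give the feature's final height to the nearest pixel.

In the 3478×1739 frame the feature fills the width: height = 3478 / 2.400 ≈ 1449.17 px.
Scaling 3478 → 5299 is ×1.5236, so the height becomes 1449.17 × 1.5236 ≈ 2207.92 px.

2208 px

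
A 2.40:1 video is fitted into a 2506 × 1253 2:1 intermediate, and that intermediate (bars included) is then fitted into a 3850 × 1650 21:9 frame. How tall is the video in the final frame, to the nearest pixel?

First fit — 2.40:1 into 2506×1253 spans the width: 2506.00 × 1044.17.
2:1 in 3850×1650: fills the height, so the intermediate becomes 3300.00 × 1650.00 — a scale of ×1.3168.
The video scales with it: height 1044.17 × 1.3168 ≈ 1375.00.

1375 px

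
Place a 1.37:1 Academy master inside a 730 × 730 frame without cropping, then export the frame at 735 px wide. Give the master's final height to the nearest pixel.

Fitted into 730×730, the master spans the width; its height is 730 / 1.370 ≈ 532.85 px.
The frame scales by 735/730 = 1.0068; 532.85 × 1.0068 ≈ 536.50 px.

536 px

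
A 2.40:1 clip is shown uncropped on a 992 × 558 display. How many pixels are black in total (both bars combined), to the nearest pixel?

143509 pixels

Since 2.400 > 1.778, the clip is width-limited.
Content height = 992 / 2.400 ≈ 413.3333 px.
Leftover height: 558 − 413.3333 = 144.6667 px.
Across the 992-px span: 144.6667 × 992 ≈ 143509 px.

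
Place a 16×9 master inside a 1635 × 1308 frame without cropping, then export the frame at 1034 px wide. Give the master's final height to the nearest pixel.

Fitted into 1635×1308, the master spans the width; its height is 1635 × 9/16 ≈ 919.69 px.
Resizing to 1034 px wide multiplies everything by 0.6324: 919.69 → 581.62 px.

582 px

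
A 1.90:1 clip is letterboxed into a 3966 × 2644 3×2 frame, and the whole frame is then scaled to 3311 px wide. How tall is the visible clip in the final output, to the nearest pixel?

1743 px

In the 3966×2644 frame the clip fills the width: height = 3966 / 1.900 ≈ 2087.37 px.
Resizing to 3311 px wide multiplies everything by 0.8348: 2087.37 → 1742.63 px.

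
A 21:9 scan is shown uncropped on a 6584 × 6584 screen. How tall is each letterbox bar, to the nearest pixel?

1881 px

Since 2.333 > 1.000, the scan is width-limited.
That makes the image 2821.71 px tall (6584 × 9/21).
Black = 6584 − 2821.71 = 3762.29 px, or 1881.14 per bar.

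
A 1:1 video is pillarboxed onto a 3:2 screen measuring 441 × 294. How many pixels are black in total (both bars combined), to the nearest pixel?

43218 pixels

1:1 is narrower than 3:2, so it spans the full height.
Content width = 294 × 1/1 ≈ 294.0000 px.
441 − 294.0000 = 147.0000 px of bars.
Across the 294-px span: 147.0000 × 294 ≈ 43218 px.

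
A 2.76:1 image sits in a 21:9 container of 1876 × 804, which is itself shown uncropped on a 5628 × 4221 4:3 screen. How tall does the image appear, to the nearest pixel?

2039 px

Inside the 1876×804 canvas the image is width-limited at 1876.00 × 679.71.
The 21:9 canvas is width-limited in 5628×4221, giving 5628.00 × 2412.00; scale factor 3.0000.
So the image's height is 679.71 × 3.0000 ≈ 2039.13.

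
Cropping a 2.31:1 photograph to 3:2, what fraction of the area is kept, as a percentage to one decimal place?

64.9%

3:2 is narrower than 2.31:1, so the crop keeps the full height and trims the width.
Area ratio = (1.500)/(2.310) = 64.94% retained.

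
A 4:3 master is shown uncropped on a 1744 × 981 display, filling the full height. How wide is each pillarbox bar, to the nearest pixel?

218 px

That makes the image 1308.00 px wide (981 × 4/3).
1744 − 1308.00 = 436.00 px of bars (218.00 each).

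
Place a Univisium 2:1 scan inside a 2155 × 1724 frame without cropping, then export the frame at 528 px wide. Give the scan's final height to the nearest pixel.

Fitted into 2155×1724, the scan spans the width; its height is 2155 × 1/2 ≈ 1077.50 px.
Resizing to 528 px wide multiplies everything by 0.2450: 1077.50 → 264.00 px.

264 px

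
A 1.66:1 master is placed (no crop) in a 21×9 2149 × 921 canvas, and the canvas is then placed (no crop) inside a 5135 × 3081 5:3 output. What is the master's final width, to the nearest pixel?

Inside the 2149×921 canvas the master is height-limited at 1528.86 × 921.00.
Second fit — the 21×9 canvas into 5135×3081 spans the width: 5135.00 × 2200.71 (×2.3895 from 2149×921).
So the master's width is 1528.86 × 2.3895 ≈ 3653.19.

3653 px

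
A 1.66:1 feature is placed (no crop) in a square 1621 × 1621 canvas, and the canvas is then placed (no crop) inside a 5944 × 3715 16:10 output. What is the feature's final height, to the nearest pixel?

2238 px

First fit — 1.66:1 into 1621×1621 spans the width: 1621.00 × 976.51.
The square canvas is height-limited in 5944×3715, giving 3715.00 × 3715.00; scale factor 2.2918.
Applying the same ×2.2918: 976.51 → 2237.95.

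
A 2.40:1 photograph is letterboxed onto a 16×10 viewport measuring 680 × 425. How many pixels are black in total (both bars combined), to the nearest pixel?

Since 2.400 > 1.600, the photograph is width-limited.
That makes the image 283.3333 px tall (680 / 2.400).
Leftover height: 425 − 283.3333 = 141.6667 px.
That's 141.6667 × 680 ≈ 96333 black pixels.

96333 pixels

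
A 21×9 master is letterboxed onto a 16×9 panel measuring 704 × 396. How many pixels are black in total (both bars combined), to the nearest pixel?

21×9 (2.333) > 16×9 (1.778), so the master fills the width.
Content height = 704 × 9/21 ≈ 301.7143 px.
Leftover height: 396 − 301.7143 = 94.2857 px.
That's 94.2857 × 704 ≈ 66377 black pixels.

66377 pixels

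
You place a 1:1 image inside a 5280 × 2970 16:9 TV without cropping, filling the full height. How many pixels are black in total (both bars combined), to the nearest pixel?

6860700 pixels

The image is 2970 × 1/1 ≈ 2970.0000 px wide.
Leftover width: 5280 − 2970.0000 = 2310.0000 px.
That's 2310.0000 × 2970 ≈ 6860700 black pixels.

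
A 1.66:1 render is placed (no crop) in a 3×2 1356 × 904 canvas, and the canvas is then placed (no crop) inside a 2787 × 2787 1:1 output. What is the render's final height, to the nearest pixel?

1679 px

First fit — 1.66:1 into 1356×904 spans the width: 1356.00 × 816.87.
The 3×2 canvas is width-limited in 2787×2787, giving 2787.00 × 1858.00; scale factor 2.0553.
The render scales with it: height 816.87 × 2.0553 ≈ 1678.92.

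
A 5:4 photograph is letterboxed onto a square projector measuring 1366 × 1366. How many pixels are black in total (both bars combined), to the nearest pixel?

5:4 (1.250) > square (1.000), so the photograph fills the width.
The photograph is 1366 × 4/5 ≈ 1092.8000 px tall.
Black = 1366 − 1092.8000 = 273.2000 px.
Across the 1366-px span: 273.2000 × 1366 ≈ 373191 px.

373191 pixels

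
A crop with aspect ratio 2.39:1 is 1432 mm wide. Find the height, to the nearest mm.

1432 / 2.390 = 599.16.

599 mm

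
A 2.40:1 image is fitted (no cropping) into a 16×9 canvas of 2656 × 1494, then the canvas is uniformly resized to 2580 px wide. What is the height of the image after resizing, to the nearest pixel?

In the 2656×1494 frame the image fills the width: height = 2656 / 2.400 ≈ 1106.67 px.
The frame scales by 2580/2656 = 0.9714; 1106.67 × 0.9714 ≈ 1075.00 px.

1075 px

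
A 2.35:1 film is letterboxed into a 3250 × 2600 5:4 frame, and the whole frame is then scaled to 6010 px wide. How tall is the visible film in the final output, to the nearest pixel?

In the 3250×2600 frame the film fills the width: height = 3250 / 2.350 ≈ 1382.98 px.
Resizing to 6010 px wide multiplies everything by 1.8492: 1382.98 → 2557.45 px.

2557 px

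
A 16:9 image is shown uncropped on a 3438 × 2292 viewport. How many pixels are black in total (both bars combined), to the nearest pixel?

1231234 pixels

16:9 (1.778) > 3×2 (1.500), so the image fills the width.
That makes the image 1933.8750 px tall (3438 × 9/16).
Leftover height: 2292 − 1933.8750 = 358.1250 px.
Bar area = 358.1250 × 3438 ≈ 1231234 px.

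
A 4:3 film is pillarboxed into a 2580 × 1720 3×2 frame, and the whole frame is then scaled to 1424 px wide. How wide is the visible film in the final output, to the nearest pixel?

At 2580×1720 the film is height-limited, so width = 1720 × 4/3 ≈ 2293.33 px.
The frame scales by 1424/2580 = 0.5519; 2293.33 × 0.5519 ≈ 1265.78 px.

1266 px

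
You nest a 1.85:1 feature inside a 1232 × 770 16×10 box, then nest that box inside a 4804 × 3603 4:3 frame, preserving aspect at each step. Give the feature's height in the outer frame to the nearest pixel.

2597 px

1.85:1 in 1232×770: fills the width, so the feature is 1232.00 × 665.95.
The 16×10 canvas is width-limited in 4804×3603, giving 4804.00 × 3002.50; scale factor 3.8994.
So the feature's height is 665.95 × 3.8994 ≈ 2596.76.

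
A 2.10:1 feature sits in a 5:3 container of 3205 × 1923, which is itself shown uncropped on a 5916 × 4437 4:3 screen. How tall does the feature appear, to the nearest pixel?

2817 px

2.10:1 in 3205×1923: fills the width, so the feature is 3205.00 × 1526.19.
Second fit — the 5:3 canvas into 5916×4437 spans the width: 5916.00 × 3549.60 (×1.8459 from 3205×1923).
Applying the same ×1.8459: 1526.19 → 2817.14.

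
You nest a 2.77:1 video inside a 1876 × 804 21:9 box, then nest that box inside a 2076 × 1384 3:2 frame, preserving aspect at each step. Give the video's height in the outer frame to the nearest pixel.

749 px

First fit — 2.77:1 into 1876×804 spans the width: 1876.00 × 677.26.
Second fit — the 21:9 canvas into 2076×1384 spans the width: 2076.00 × 889.71 (×1.1066 from 1876×804).
Applying the same ×1.1066: 677.26 → 749.46.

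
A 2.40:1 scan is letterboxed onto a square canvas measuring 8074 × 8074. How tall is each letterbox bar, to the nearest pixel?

2355 px

Since 2.400 > 1.000, the scan is width-limited.
The scan is 8074 / 2.400 ≈ 3364.17 px tall.
Leftover height: 8074 − 3364.17 = 4709.83 px → 2354.92 each side.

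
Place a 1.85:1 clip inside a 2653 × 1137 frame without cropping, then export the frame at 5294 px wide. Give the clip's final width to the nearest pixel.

4197 px

In the 2653×1137 frame the clip fills the height: width = 1137 × 1.850 ≈ 2103.45 px.
Resizing to 5294 px wide multiplies everything by 1.9955: 2103.45 → 4197.39 px.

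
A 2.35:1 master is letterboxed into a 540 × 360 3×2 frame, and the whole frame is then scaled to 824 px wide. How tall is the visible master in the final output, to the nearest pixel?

At 540×360 the master is width-limited, so height = 540 / 2.350 ≈ 229.79 px.
Scaling 540 → 824 is ×1.5259, so the height becomes 229.79 × 1.5259 ≈ 350.64 px.

351 px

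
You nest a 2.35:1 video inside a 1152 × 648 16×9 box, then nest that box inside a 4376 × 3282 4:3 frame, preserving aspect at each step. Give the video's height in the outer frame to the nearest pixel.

2.35:1 in 1152×648: fills the width, so the video is 1152.00 × 490.21.
16×9 in 4376×3282: fills the width, so the intermediate becomes 4376.00 × 2461.50 — a scale of ×3.7986.
The video scales with it: height 490.21 × 3.7986 ≈ 1862.13.

1862 px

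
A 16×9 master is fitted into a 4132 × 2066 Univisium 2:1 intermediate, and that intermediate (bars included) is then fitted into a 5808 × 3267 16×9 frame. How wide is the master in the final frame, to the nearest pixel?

5163 px

Inside the 4132×2066 canvas the master is height-limited at 3672.89 × 2066.00.
Univisium 2:1 in 5808×3267: fills the width, so the intermediate becomes 5808.00 × 2904.00 — a scale of ×1.4056.
Applying the same ×1.4056: 3672.89 → 5162.67.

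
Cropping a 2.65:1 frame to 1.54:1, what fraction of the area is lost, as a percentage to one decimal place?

1.54:1 is narrower than 2.65:1, so the crop keeps the full height and trims the width.
Area ratio = (1.540)/(2.650) = 58.11%; the remaining 41.89% is cropped out.

41.9%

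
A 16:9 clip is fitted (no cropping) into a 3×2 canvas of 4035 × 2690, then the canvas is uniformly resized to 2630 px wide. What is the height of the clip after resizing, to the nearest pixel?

1479 px

Fitted into 4035×2690, the clip spans the width; its height is 4035 × 9/16 ≈ 2269.69 px.
The frame scales by 2630/4035 = 0.6518; 2269.69 × 0.6518 ≈ 1479.38 px.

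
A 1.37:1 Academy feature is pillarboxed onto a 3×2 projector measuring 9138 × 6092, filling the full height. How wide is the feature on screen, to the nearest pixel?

The feature is 6092 × 1.370 ≈ 8346.04 px wide.

8346 px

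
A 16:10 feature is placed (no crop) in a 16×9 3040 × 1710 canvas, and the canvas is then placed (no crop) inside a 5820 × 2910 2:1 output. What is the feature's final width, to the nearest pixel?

4656 px

16:10 in 3040×1710: fills the height, so the feature is 2736.00 × 1710.00.
16×9 in 5820×2910: fills the height, so the intermediate becomes 5173.33 × 2910.00 — a scale of ×1.7018.
The feature scales with it: width 2736.00 × 1.7018 ≈ 4656.00.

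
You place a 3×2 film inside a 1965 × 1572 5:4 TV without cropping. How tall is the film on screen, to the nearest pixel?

1310 px

3×2 (1.500) > 5:4 (1.250), so the film fills the width.
Content height = 1965 × 2/3 ≈ 1310.00 px.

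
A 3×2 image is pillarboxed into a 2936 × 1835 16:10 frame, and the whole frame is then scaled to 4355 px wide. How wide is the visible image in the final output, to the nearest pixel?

4083 px

In the 2936×1835 frame the image fills the height: width = 1835 × 3/2 ≈ 2752.50 px.
Resizing to 4355 px wide multiplies everything by 1.4833: 2752.50 → 4082.81 px.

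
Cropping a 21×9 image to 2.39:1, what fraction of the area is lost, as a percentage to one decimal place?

2.4%

Going from 21×9 to 2.39:1 means cutting height while keeping width.
Fraction kept = (2.333)/(2.390) ≈ 97.63%, so 2.37% is lost.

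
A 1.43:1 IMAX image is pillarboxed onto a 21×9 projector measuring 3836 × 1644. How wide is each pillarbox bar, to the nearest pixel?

1.43:1 IMAX is narrower than 21×9, so it spans the full height.
The image is 1644 × 1.430 ≈ 2350.92 px wide.
3836 − 2350.92 = 1485.08 px of bars (742.54 each).

743 px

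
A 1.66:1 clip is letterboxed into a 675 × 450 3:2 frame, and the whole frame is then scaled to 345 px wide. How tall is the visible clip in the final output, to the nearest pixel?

At 675×450 the clip is width-limited, so height = 675 / 1.660 ≈ 406.63 px.
Resizing to 345 px wide multiplies everything by 0.5111: 406.63 → 207.83 px.

208 px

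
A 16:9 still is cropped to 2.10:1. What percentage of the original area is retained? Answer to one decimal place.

Going from 16:9 to 2.10:1 means cutting height while keeping width.
(1.778)/(2.100) ≈ 0.847 of the area survives.

84.7%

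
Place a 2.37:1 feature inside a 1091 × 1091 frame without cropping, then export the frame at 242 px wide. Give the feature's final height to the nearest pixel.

At 1091×1091 the feature is width-limited, so height = 1091 / 2.370 ≈ 460.34 px.
Resizing to 242 px wide multiplies everything by 0.2218: 460.34 → 102.11 px.

102 px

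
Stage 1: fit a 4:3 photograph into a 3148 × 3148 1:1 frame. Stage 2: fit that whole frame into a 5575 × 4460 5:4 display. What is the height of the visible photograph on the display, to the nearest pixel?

3345 px

4:3 in 3148×3148: fills the width, so the photograph is 3148.00 × 2361.00.
Second fit — the 1:1 canvas into 5575×4460 spans the height: 4460.00 × 4460.00 (×1.4168 from 3148×3148).
So the photograph's height is 2361.00 × 1.4168 ≈ 3345.00.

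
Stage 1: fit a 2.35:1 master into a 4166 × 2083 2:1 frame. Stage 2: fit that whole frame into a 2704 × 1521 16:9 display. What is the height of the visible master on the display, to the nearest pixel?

2.35:1 in 4166×2083: fills the width, so the master is 4166.00 × 1772.77.
2:1 in 2704×1521: fills the width, so the intermediate becomes 2704.00 × 1352.00 — a scale of ×0.6491.
The master scales with it: height 1772.77 × 0.6491 ≈ 1150.64.

1151 px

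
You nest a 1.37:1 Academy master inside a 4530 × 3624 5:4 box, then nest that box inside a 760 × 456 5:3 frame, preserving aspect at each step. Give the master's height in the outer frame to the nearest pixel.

416 px

Inside the 4530×3624 canvas the master is width-limited at 4530.00 × 3306.57.
Second fit — the 5:4 canvas into 760×456 spans the height: 570.00 × 456.00 (×0.1258 from 4530×3624).
So the master's height is 3306.57 × 0.1258 ≈ 416.06.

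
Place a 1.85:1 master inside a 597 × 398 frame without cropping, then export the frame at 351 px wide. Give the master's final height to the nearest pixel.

Fitted into 597×398, the master spans the width; its height is 597 / 1.850 ≈ 322.70 px.
Scaling 597 → 351 is ×0.5879, so the height becomes 322.70 × 0.5879 ≈ 189.73 px.

190 px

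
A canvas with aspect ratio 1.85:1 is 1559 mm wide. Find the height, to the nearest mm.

843 mm

Height = 1559 / 1.850 = 842.70.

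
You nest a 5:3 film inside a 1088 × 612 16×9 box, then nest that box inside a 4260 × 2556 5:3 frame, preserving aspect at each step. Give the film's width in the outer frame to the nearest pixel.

3994 px

Inside the 1088×612 canvas the film is height-limited at 1020.00 × 612.00.
Second fit — the 16×9 canvas into 4260×2556 spans the width: 4260.00 × 2396.25 (×3.9154 from 1088×612).
The film scales with it: width 1020.00 × 3.9154 ≈ 3993.75.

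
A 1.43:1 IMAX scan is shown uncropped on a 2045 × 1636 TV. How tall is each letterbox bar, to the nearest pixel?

103 px

Since 1.430 > 1.250, the scan is width-limited.
Content height = 2045 / 1.430 ≈ 1430.07 px.
Leftover height: 1636 − 1430.07 = 205.93 px → 102.97 each side.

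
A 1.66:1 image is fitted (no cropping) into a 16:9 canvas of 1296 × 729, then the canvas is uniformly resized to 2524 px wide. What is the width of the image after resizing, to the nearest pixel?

In the 1296×729 frame the image fills the height: width = 729 × 1.660 ≈ 1210.14 px.
The frame scales by 2524/1296 = 1.9475; 1210.14 × 1.9475 ≈ 2356.78 px.

2357 px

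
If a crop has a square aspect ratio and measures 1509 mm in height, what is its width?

1509 mm

Width = 1509·1/1 = 1509.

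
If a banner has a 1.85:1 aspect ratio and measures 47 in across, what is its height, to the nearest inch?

At 1.85:1, 47 / 1.850 ≈ 25.41.

25 in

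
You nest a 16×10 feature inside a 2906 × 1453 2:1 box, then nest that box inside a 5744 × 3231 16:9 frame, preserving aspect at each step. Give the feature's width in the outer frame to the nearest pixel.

First fit — 16×10 into 2906×1453 spans the height: 2324.80 × 1453.00.
Second fit — the 2:1 canvas into 5744×3231 spans the width: 5744.00 × 2872.00 (×1.9766 from 2906×1453).
The feature scales with it: width 2324.80 × 1.9766 ≈ 4595.20.

4595 px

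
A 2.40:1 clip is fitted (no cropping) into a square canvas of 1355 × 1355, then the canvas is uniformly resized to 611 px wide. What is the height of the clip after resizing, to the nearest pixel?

At 1355×1355 the clip is width-limited, so height = 1355 / 2.400 ≈ 564.58 px.
Resizing to 611 px wide multiplies everything by 0.4509: 564.58 → 254.58 px.

255 px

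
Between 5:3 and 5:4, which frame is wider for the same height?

5:3

5:3 = 1.667 and 5:4 = 1.25; 1.667 > 1.25.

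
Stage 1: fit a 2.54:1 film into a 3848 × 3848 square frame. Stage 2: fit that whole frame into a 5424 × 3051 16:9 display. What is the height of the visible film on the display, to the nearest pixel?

2.54:1 in 3848×3848: fills the width, so the film is 3848.00 × 1514.96.
square in 5424×3051: fills the height, so the intermediate becomes 3051.00 × 3051.00 — a scale of ×0.7929.
So the film's height is 1514.96 × 0.7929 ≈ 1201.18.

1201 px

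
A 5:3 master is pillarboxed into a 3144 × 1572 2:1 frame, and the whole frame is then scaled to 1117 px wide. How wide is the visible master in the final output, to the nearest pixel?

931 px

At 3144×1572 the master is height-limited, so width = 1572 × 5/3 ≈ 2620.00 px.
Resizing to 1117 px wide multiplies everything by 0.3553: 2620.00 → 930.83 px.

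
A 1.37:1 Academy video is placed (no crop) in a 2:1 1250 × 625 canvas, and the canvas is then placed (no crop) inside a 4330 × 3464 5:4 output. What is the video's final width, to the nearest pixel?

2966 px

1.37:1 Academy in 1250×625: fills the height, so the video is 856.25 × 625.00.
The 2:1 canvas is width-limited in 4330×3464, giving 4330.00 × 2165.00; scale factor 3.4640.
Applying the same ×3.4640: 856.25 → 2966.05.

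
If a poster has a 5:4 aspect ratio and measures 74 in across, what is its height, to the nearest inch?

59 in

74·4/5 = 59.20.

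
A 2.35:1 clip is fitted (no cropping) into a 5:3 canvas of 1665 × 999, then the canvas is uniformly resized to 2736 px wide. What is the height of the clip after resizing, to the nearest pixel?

In the 1665×999 frame the clip fills the width: height = 1665 / 2.350 ≈ 708.51 px.
The frame scales by 2736/1665 = 1.6432; 708.51 × 1.6432 ≈ 1164.26 px.

1164 px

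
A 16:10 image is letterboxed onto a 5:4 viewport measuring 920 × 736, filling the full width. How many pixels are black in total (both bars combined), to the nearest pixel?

148120 pixels

The image is 920 × 10/16 ≈ 575.0000 px tall.
Leftover height: 736 − 575.0000 = 161.0000 px.
Across the 920-px span: 161.0000 × 920 ≈ 148120 px.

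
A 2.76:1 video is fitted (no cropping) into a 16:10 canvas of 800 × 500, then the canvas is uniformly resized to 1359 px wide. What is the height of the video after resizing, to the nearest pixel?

492 px

Fitted into 800×500, the video spans the width; its height is 800 / 2.760 ≈ 289.86 px.
Scaling 800 → 1359 is ×1.6987, so the height becomes 289.86 × 1.6987 ≈ 492.39 px.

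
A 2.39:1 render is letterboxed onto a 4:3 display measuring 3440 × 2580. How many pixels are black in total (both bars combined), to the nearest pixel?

2.39:1 (2.390) > 4:3 (1.333), so the render fills the width.
The render is 3440 / 2.390 ≈ 1439.3305 px tall.
2580 − 1439.3305 = 1140.6695 px of bars.
Bar area = 1140.6695 × 3440 ≈ 3923903 px.

3923903 pixels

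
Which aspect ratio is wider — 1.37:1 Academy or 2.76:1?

1.37 and 2.76; 2.76 > 1.37.

2.76:1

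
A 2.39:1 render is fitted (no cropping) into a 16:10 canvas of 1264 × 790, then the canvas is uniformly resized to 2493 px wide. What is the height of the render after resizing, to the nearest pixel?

At 1264×790 the render is width-limited, so height = 1264 / 2.390 ≈ 528.87 px.
Scaling 1264 → 2493 is ×1.9723, so the height becomes 528.87 × 1.9723 ≈ 1043.10 px.

1043 px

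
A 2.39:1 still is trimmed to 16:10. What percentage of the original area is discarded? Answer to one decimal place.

33.1%

Going from 2.39:1 to 16:10 means cutting width while keeping height.
(1.600)/(2.390) ≈ 0.669 of the area survives, leaving 33.05% discarded.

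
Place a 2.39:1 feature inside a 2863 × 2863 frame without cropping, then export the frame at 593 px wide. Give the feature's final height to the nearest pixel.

248 px

In the 2863×2863 frame the feature fills the width: height = 2863 / 2.390 ≈ 1197.91 px.
Scaling 2863 → 593 is ×0.2071, so the height becomes 1197.91 × 0.2071 ≈ 248.12 px.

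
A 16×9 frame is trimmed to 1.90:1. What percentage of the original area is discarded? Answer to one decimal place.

The width stays; only height is cut (since 1.90:1 is wider than 16×9).
Fraction kept = (1.778)/(1.900) ≈ 93.57%, so 6.43% is lost.

6.4%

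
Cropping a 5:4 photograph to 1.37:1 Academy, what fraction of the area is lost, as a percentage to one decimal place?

8.8%

Going from 5:4 to 1.37:1 Academy means cutting height while keeping width.
(1.250)/(1.370) ≈ 0.912 of the area survives, leaving 8.76% discarded.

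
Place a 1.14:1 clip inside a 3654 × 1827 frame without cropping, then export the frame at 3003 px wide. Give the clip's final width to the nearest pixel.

In the 3654×1827 frame the clip fills the height: width = 1827 × 1.140 ≈ 2082.78 px.
The frame scales by 3003/3654 = 0.8218; 2082.78 × 0.8218 ≈ 1711.71 px.

1712 px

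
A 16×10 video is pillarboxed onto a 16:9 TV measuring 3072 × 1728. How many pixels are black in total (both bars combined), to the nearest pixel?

16×10 is narrower than 16:9, so it spans the full height.
The video is 1728 × 16/10 ≈ 2764.8000 px wide.
Leftover width: 3072 − 2764.8000 = 307.2000 px.
Across the 1728-px span: 307.2000 × 1728 ≈ 530842 px.

530842 pixels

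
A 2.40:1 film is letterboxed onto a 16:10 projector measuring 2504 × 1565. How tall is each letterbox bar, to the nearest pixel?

261 px

2.40:1 (2.400) > 16:10 (1.600), so the film fills the width.
The film is 2504 / 2.400 ≈ 1043.33 px tall.
1565 − 1043.33 = 521.67 px of bars (260.83 each).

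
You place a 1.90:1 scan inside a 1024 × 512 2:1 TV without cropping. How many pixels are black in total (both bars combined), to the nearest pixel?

Since 1.900 < 2.000, the scan is height-limited.
Content width = 512 × 1.900 ≈ 972.8000 px.
Leftover width: 1024 − 972.8000 = 51.2000 px.
Bar area = 51.2000 × 512 ≈ 26214 px.

26214 pixels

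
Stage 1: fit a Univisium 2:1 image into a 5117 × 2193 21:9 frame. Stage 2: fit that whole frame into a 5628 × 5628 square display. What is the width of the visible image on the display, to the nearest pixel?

4824 px

First fit — Univisium 2:1 into 5117×2193 spans the height: 4386.00 × 2193.00.
The 21:9 canvas is width-limited in 5628×5628, giving 5628.00 × 2412.00; scale factor 1.0999.
Applying the same ×1.0999: 4386.00 → 4824.00.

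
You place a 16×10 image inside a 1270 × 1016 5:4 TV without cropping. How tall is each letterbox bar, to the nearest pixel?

16×10 (1.600) > 5:4 (1.250), so the image fills the width.
Content height = 1270 × 10/16 ≈ 793.75 px.
Black = 1016 − 793.75 = 222.25 px, or 111.12 per bar.

111 px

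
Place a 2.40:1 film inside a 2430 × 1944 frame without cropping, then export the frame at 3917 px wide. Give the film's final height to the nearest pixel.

In the 2430×1944 frame the film fills the width: height = 2430 / 2.400 ≈ 1012.50 px.
The frame scales by 3917/2430 = 1.6119; 1012.50 × 1.6119 ≈ 1632.08 px.

1632 px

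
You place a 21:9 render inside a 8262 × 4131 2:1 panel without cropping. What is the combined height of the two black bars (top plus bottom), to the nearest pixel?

21:9 is wider than 2:1, so it spans the full width.
Content height = 8262 × 9/21 ≈ 3540.86 px.
Black = 4131 − 3540.86 = 590.14 px.

590 px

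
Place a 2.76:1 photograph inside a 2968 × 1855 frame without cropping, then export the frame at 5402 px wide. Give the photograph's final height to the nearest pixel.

1957 px

In the 2968×1855 frame the photograph fills the width: height = 2968 / 2.760 ≈ 1075.36 px.
The frame scales by 5402/2968 = 1.8201; 1075.36 × 1.8201 ≈ 1957.25 px.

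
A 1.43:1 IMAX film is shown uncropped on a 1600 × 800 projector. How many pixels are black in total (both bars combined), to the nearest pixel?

364800 pixels

Since 1.430 < 2.000, the film is height-limited.
That makes the image 1144.0000 px wide (800 × 1.430).
Leftover width: 1600 − 1144.0000 = 456.0000 px.
Bar area = 456.0000 × 800 ≈ 364800 px.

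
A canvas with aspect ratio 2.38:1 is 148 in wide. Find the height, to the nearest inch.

At 2.38:1, 148 / 2.380 ≈ 62.18.

62 in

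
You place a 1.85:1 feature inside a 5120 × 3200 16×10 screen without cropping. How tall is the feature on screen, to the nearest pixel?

2768 px

Since 1.850 > 1.600, the feature is width-limited.
That makes the image 2767.57 px tall (5120 / 1.850).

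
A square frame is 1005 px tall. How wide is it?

1005·1/1 = 1005.

1005 px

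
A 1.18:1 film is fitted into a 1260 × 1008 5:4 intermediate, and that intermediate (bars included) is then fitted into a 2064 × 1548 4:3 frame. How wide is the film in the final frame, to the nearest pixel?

1827 px

1.18:1 in 1260×1008: fills the height, so the film is 1189.44 × 1008.00.
The 5:4 canvas is height-limited in 2064×1548, giving 1935.00 × 1548.00; scale factor 1.5357.
So the film's width is 1189.44 × 1.5357 ≈ 1826.64.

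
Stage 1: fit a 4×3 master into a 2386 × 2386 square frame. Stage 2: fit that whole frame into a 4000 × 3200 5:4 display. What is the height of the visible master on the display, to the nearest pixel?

4×3 in 2386×2386: fills the width, so the master is 2386.00 × 1789.50.
square in 4000×3200: fills the height, so the intermediate becomes 3200.00 × 3200.00 — a scale of ×1.3412.
Applying the same ×1.3412: 1789.50 → 2400.00.

2400 px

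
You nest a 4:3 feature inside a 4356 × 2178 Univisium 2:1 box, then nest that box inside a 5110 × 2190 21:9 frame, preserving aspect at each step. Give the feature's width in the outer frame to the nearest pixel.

Inside the 4356×2178 canvas the feature is height-limited at 2904.00 × 2178.00.
Second fit — the Univisium 2:1 canvas into 5110×2190 spans the height: 4380.00 × 2190.00 (×1.0055 from 4356×2178).
The feature scales with it: width 2904.00 × 1.0055 ≈ 2920.00.

2920 px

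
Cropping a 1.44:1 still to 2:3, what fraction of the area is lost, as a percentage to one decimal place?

The height stays; only width is cut (since 2:3 is narrower than 1.44:1).
Area ratio = (0.667)/(1.440) = 46.30%; the remaining 53.70% is cropped out.

53.7%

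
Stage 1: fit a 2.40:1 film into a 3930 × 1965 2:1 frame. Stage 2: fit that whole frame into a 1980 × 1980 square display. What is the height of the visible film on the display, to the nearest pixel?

2.40:1 in 3930×1965: fills the width, so the film is 3930.00 × 1637.50.
Second fit — the 2:1 canvas into 1980×1980 spans the width: 1980.00 × 990.00 (×0.5038 from 3930×1965).
The film scales with it: height 1637.50 × 0.5038 ≈ 825.00.

825 px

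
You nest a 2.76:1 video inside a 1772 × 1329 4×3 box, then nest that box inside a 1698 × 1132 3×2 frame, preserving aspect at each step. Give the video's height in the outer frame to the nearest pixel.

First fit — 2.76:1 into 1772×1329 spans the width: 1772.00 × 642.03.
Second fit — the 4×3 canvas into 1698×1132 spans the height: 1509.33 × 1132.00 (×0.8518 from 1772×1329).
The video scales with it: height 642.03 × 0.8518 ≈ 546.86.

547 px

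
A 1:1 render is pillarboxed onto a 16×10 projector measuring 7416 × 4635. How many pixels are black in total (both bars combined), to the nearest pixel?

12889935 pixels

1:1 (1.000) < 16×10 (1.600), so the render fills the height.
The render is 4635 × 1/1 ≈ 4635.0000 px wide.
Black = 7416 − 4635.0000 = 2781.0000 px.
Bar area = 2781.0000 × 4635 ≈ 12889935 px.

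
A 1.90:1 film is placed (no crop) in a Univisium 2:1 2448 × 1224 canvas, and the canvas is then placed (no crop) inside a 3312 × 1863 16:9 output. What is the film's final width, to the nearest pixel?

1.90:1 in 2448×1224: fills the height, so the film is 2325.60 × 1224.00.
The Univisium 2:1 canvas is width-limited in 3312×1863, giving 3312.00 × 1656.00; scale factor 1.3529.
The film scales with it: width 2325.60 × 1.3529 ≈ 3146.40.

3146 px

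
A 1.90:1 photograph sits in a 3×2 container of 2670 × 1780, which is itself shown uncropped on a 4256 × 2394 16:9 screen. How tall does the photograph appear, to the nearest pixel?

First fit — 1.90:1 into 2670×1780 spans the width: 2670.00 × 1405.26.
3×2 in 4256×2394: fills the height, so the intermediate becomes 3591.00 × 2394.00 — a scale of ×1.3449.
So the photograph's height is 1405.26 × 1.3449 ≈ 1890.00.

1890 px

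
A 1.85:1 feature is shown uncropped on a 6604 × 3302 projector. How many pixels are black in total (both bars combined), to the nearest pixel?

Since 1.850 < 2.000, the feature is height-limited.
Content width = 3302 × 1.850 ≈ 6108.7000 px.
Black = 6604 − 6108.7000 = 495.3000 px.
Across the 3302-px span: 495.3000 × 3302 ≈ 1635481 px.

1635481 pixels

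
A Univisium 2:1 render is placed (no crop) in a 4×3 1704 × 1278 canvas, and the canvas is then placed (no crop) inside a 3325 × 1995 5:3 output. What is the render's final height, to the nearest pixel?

1330 px

Univisium 2:1 in 1704×1278: fills the width, so the render is 1704.00 × 852.00.
4×3 in 3325×1995: fills the height, so the intermediate becomes 2660.00 × 1995.00 — a scale of ×1.5610.
Applying the same ×1.5610: 852.00 → 1330.00.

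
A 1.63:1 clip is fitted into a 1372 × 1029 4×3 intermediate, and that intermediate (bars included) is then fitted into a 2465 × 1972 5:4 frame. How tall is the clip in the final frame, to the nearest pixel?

First fit — 1.63:1 into 1372×1029 spans the width: 1372.00 × 841.72.
4×3 in 2465×1972: fills the width, so the intermediate becomes 2465.00 × 1848.75 — a scale of ×1.7966.
Applying the same ×1.7966: 841.72 → 1512.27.

1512 px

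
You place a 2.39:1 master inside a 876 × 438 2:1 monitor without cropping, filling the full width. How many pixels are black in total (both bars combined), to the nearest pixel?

62610 pixels

That makes the image 366.5272 px tall (876 / 2.390).
Leftover height: 438 − 366.5272 = 71.4728 px.
That's 71.4728 × 876 ≈ 62610 black pixels.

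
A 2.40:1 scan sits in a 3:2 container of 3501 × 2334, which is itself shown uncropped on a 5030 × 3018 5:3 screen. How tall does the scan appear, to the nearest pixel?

1886 px

First fit — 2.40:1 into 3501×2334 spans the width: 3501.00 × 1458.75.
The 3:2 canvas is height-limited in 5030×3018, giving 4527.00 × 3018.00; scale factor 1.2931.
The scan scales with it: height 1458.75 × 1.2931 ≈ 1886.25.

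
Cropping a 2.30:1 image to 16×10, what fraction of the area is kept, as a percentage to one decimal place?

69.6%

Going from 2.30:1 to 16×10 means cutting width while keeping height.
(1.600)/(2.300) ≈ 0.696 of the area survives.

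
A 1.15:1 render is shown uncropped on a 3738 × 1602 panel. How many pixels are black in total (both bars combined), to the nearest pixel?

3036911 pixels

Since 1.150 < 2.333, the render is height-limited.
That makes the image 1842.3000 px wide (1602 × 1.150).
3738 − 1842.3000 = 1895.7000 px of bars.
Across the 1602-px span: 1895.7000 × 1602 ≈ 3036911 px.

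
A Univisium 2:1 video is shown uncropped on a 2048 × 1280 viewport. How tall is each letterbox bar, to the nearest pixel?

128 px

Univisium 2:1 is wider than 16×10, so it spans the full width.
That makes the image 1024.00 px tall (2048 × 1/2).
Leftover height: 1280 − 1024.00 = 256.00 px → 128.00 each side.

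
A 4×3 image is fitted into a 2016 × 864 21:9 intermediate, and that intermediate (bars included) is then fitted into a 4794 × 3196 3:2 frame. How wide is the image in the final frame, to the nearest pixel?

4×3 in 2016×864: fills the height, so the image is 1152.00 × 864.00.
Second fit — the 21:9 canvas into 4794×3196 spans the width: 4794.00 × 2054.57 (×2.3780 from 2016×864).
Applying the same ×2.3780: 1152.00 → 2739.43.

2739 px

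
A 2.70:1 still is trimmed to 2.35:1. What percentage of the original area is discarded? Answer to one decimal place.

2.35:1 is narrower than 2.70:1, so the crop keeps the full height and trims the width.
Fraction kept = (2.350)/(2.700) ≈ 87.04%, so 12.96% is lost.

13.0%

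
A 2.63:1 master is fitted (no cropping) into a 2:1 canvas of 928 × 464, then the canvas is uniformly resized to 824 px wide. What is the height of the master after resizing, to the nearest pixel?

313 px

In the 928×464 frame the master fills the width: height = 928 / 2.630 ≈ 352.85 px.
The frame scales by 824/928 = 0.8879; 352.85 × 0.8879 ≈ 313.31 px.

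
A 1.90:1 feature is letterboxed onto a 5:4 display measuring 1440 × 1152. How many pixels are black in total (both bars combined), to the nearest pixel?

567512 pixels

1.90:1 (1.900) > 5:4 (1.250), so the feature fills the width.
Content height = 1440 / 1.900 ≈ 757.8947 px.
Leftover height: 1152 − 757.8947 = 394.1053 px.
Bar area = 394.1053 × 1440 ≈ 567512 px.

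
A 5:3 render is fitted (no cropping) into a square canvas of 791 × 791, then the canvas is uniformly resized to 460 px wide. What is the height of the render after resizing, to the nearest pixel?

276 px

Fitted into 791×791, the render spans the width; its height is 791 × 3/5 ≈ 474.60 px.
Scaling 791 → 460 is ×0.5815, so the height becomes 474.60 × 0.5815 ≈ 276.00 px.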